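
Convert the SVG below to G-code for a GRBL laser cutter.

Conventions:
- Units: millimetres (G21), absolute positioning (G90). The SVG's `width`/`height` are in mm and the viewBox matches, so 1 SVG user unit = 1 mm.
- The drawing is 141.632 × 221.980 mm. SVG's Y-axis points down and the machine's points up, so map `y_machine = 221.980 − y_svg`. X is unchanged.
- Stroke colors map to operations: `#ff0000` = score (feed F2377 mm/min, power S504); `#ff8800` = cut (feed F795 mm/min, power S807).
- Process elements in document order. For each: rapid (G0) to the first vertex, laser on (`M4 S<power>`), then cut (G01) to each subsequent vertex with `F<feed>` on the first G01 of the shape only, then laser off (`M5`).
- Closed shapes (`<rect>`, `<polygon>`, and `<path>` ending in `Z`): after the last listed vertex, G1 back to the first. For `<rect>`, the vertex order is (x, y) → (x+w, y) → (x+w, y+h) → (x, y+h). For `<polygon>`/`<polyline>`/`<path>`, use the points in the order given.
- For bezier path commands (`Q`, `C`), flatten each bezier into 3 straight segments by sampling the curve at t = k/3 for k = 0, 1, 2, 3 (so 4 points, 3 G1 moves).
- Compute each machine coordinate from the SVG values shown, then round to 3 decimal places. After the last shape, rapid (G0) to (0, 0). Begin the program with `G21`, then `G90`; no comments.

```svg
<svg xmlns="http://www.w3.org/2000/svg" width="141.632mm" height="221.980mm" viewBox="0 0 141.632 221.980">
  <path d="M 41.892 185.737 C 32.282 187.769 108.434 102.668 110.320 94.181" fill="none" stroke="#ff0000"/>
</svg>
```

G21
G90
G0 X41.892 Y36.243
M4 S504
G01 X54.942 Y57.191 F2377
G01 X89.606 Y99.839
G01 X110.320 Y127.799
M5
G0 X0.000 Y0.000

Since the viewBox matches the mm dimensions, user units are millimetres directly. The only transform is the Y-flip y_m = 221.980 − y_svg.

Shape 1 is a cubic bezier drawn with `<path>`. Its stroke #ff0000 means score at S504, F2377. After flipping Y the toolpath is (41.892,36.243) → (54.942,57.191) → (89.606,99.839) → (110.320,127.799).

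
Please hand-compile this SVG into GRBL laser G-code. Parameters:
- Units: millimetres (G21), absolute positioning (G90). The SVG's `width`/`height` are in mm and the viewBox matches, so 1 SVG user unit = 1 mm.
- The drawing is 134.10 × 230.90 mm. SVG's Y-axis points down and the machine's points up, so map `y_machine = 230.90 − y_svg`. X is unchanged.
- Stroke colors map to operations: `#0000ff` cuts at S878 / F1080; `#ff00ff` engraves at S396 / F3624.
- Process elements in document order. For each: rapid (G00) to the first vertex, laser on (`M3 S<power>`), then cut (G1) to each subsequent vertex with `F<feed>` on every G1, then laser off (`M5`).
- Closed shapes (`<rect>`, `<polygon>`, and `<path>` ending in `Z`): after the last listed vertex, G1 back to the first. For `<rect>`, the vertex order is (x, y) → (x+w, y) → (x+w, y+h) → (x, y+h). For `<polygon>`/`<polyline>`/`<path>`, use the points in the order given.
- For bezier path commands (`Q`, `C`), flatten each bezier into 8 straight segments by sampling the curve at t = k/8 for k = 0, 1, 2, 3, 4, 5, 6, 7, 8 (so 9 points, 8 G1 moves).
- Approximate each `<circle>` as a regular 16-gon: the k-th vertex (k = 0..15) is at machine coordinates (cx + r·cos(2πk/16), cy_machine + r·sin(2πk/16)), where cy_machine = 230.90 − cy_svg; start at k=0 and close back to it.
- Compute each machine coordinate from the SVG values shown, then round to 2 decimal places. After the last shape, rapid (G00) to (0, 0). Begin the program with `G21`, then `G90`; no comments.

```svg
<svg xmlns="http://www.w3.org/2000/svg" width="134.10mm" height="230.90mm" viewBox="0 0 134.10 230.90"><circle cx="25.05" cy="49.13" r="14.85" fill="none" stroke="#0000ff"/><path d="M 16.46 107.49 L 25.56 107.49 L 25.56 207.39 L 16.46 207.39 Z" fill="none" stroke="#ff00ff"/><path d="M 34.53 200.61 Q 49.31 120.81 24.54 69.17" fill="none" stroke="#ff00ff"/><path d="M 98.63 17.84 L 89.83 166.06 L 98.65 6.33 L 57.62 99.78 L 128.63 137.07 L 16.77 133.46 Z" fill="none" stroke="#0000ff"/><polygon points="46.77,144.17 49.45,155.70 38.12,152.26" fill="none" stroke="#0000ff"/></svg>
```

1 u = 1 mm; y_m = 230.90 − y.

[1] `<circle>` circle, #0000ff→cut S878 F1080: (39.90,181.77) → (38.77,187.45) → (35.55,192.27) → (30.73,195.49) → (25.05,196.62) → (19.37,195.49) → (14.55,192.27) → (11.33,187.45) → (10.20,181.77) → (11.33,176.09) → (14.55,171.27) → (19.37,168.05) → (25.05,166.92) → (30.73,168.05) → (35.55,171.27) → (38.77,176.09) → (39.90,181.77) (closed)

[2] `<path>` rectangle, #ff00ff→engrave S396 F3624: (16.46,123.41) → (25.56,123.41) → (25.56,23.51) → (16.46,23.51) → (16.46,123.41) (closed)

[3] `<path>` quadratic bezier, #ff00ff→engrave S396 F3624: (34.53,30.29) → (37.61,49.80) → (39.45,68.43) → (40.05,86.18) → (39.42,103.05) → (37.56,119.04) → (34.45,134.15) → (30.11,148.38) → (24.54,161.73)

[4] `<path>` closed polygon, #0000ff→cut S878 F1080: (98.63,213.06) → (89.83,64.84) → (98.65,224.57) → (57.62,131.12) → (128.63,93.83) → (16.77,97.44) → (98.63,213.06) (closed)

[5] `<polygon>` regular polygon, #0000ff→cut S878 F1080: (46.77,86.73) → (49.45,75.20) → (38.12,78.64) → (46.77,86.73) (closed)

G21
G90
G00 X39.90 Y181.77
M3 S878
G1 X38.77 Y187.45 F1080
G1 X35.55 Y192.27 F1080
G1 X30.73 Y195.49 F1080
G1 X25.05 Y196.62 F1080
G1 X19.37 Y195.49 F1080
G1 X14.55 Y192.27 F1080
G1 X11.33 Y187.45 F1080
G1 X10.20 Y181.77 F1080
G1 X11.33 Y176.09 F1080
G1 X14.55 Y171.27 F1080
G1 X19.37 Y168.05 F1080
G1 X25.05 Y166.92 F1080
G1 X30.73 Y168.05 F1080
G1 X35.55 Y171.27 F1080
G1 X38.77 Y176.09 F1080
G1 X39.90 Y181.77 F1080
M5
G00 X16.46 Y123.41
M3 S396
G1 X25.56 Y123.41 F3624
G1 X25.56 Y23.51 F3624
G1 X16.46 Y23.51 F3624
G1 X16.46 Y123.41 F3624
M5
G00 X34.53 Y30.29
M3 S396
G1 X37.61 Y49.80 F3624
G1 X39.45 Y68.43 F3624
G1 X40.05 Y86.18 F3624
G1 X39.42 Y103.05 F3624
G1 X37.56 Y119.04 F3624
G1 X34.45 Y134.15 F3624
G1 X30.11 Y148.38 F3624
G1 X24.54 Y161.73 F3624
M5
G00 X98.63 Y213.06
M3 S878
G1 X89.83 Y64.84 F1080
G1 X98.65 Y224.57 F1080
G1 X57.62 Y131.12 F1080
G1 X128.63 Y93.83 F1080
G1 X16.77 Y97.44 F1080
G1 X98.63 Y213.06 F1080
M5
G00 X46.77 Y86.73
M3 S878
G1 X49.45 Y75.20 F1080
G1 X38.12 Y78.64 F1080
G1 X46.77 Y86.73 F1080
M5
G00 X0.00 Y0.00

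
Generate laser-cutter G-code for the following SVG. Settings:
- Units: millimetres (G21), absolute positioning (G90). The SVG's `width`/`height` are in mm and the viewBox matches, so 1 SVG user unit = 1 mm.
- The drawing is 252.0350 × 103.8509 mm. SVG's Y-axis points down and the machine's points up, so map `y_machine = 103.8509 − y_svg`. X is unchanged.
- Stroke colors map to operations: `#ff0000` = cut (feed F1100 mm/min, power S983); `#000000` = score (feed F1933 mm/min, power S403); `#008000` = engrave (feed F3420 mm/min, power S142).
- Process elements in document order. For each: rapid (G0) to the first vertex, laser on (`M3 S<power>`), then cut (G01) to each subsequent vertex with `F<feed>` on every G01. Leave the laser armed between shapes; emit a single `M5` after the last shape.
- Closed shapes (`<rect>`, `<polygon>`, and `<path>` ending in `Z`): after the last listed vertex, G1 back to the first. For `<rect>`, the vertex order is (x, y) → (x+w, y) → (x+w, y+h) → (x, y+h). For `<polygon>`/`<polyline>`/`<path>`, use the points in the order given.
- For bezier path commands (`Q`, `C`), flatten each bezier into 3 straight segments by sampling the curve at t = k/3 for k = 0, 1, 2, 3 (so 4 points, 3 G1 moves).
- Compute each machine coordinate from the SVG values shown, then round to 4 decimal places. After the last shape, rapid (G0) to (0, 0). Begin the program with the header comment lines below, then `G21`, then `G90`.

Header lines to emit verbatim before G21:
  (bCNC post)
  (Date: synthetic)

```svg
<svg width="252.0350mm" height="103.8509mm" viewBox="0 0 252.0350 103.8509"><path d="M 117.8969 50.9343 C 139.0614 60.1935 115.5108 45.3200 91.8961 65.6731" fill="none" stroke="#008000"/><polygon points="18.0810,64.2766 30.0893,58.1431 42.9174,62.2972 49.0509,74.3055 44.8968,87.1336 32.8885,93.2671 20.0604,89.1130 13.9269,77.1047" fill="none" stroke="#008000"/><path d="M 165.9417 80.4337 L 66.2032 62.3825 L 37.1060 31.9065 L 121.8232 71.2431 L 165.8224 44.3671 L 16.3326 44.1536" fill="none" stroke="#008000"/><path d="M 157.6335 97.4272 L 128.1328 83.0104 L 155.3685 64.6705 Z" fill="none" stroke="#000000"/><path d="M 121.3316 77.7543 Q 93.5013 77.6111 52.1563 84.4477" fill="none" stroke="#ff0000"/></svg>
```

(bCNC post)
(Date: synthetic)
G21
G90
G0 X117.8969 Y52.9166
M3 S142
G01 X125.8101 Y49.5031 F3420
G01 X113.8357 Y48.9872 F3420
G01 X91.8961 Y38.1778 F3420
G0 X18.0810 Y39.5743
M3 S142
G01 X30.0893 Y45.7078 F3420
G01 X42.9174 Y41.5537 F3420
G01 X49.0509 Y29.5454 F3420
G01 X44.8968 Y16.7173 F3420
G01 X32.8885 Y10.5838 F3420
G01 X20.0604 Y14.7379 F3420
G01 X13.9269 Y26.7462 F3420
G01 X18.0810 Y39.5743 F3420
G0 X165.9417 Y23.4172
M3 S142
G01 X66.2032 Y41.4684 F3420
G01 X37.1060 Y71.9444 F3420
G01 X121.8232 Y32.6078 F3420
G01 X165.8224 Y59.4838 F3420
G01 X16.3326 Y59.6973 F3420
G0 X157.6335 Y6.4237
M3 S403
G01 X128.1328 Y20.8405 F1933
G01 X155.3685 Y39.1804 F1933
G01 X157.6335 Y6.4237 F1933
G0 X121.3316 Y26.0966
M3 S983
G01 X101.2764 Y25.4165 F1100
G01 X78.2180 Y23.1854 F1100
G01 X52.1563 Y19.4032 F1100
M5
G0 X0.0000 Y0.0000

viewBox `0 0 252.0350 103.8509` with mm width/height → 1 unit = 1 mm. Flip: y_m = 103.8509 − y_svg.

**Shape 1** — `<path>` cubic bezier, stroke `#008000` → engrave (S142, F3420). Control points (SVG): P0=(117.8969,50.9343), P1=(139.0614,60.1935), P2=(115.5108,45.3200), P3=(91.8961,65.6731); sampled at t=k/3. Machine vertices: (117.8969,52.9166) → (125.8101,49.5031) → (113.8357,48.9872) → (91.8961,38.1778). Open path.

**Shape 2** — `<polygon>` regular polygon, stroke `#008000` → engrave (S142, F3420). Machine vertices: (18.0810,39.5743) → (30.0893,45.7078) → (42.9174,41.5537) → (49.0509,29.5454) → (44.8968,16.7173) → (32.8885,10.5838) → (20.0604,14.7379) → (13.9269,26.7462) → (18.0810,39.5743). Closed: final G1 returns to the first vertex.

**Shape 3** — `<path>` open polyline, stroke `#008000` → engrave (S142, F3420). Machine vertices: (165.9417,23.4172) → (66.2032,41.4684) → (37.1060,71.9444) → (121.8232,32.6078) → (165.8224,59.4838) → (16.3326,59.6973). Open path.

**Shape 4** — `<path>` regular polygon, stroke `#000000` → score (S403, F1933). Machine vertices: (157.6335,6.4237) → (128.1328,20.8405) → (155.3685,39.1804) → (157.6335,6.4237). Closed: final G1 returns to the first vertex.

**Shape 5** — `<path>` quadratic bezier, stroke `#ff0000` → cut (S983, F1100). Control points (SVG): P0=(121.3316,77.7543), P1=(93.5013,77.6111), P2=(52.1563,84.4477); sampled at t=k/3. Machine vertices: (121.3316,26.0966) → (101.2764,25.4165) → (78.2180,23.1854) → (52.1563,19.4032). Open path.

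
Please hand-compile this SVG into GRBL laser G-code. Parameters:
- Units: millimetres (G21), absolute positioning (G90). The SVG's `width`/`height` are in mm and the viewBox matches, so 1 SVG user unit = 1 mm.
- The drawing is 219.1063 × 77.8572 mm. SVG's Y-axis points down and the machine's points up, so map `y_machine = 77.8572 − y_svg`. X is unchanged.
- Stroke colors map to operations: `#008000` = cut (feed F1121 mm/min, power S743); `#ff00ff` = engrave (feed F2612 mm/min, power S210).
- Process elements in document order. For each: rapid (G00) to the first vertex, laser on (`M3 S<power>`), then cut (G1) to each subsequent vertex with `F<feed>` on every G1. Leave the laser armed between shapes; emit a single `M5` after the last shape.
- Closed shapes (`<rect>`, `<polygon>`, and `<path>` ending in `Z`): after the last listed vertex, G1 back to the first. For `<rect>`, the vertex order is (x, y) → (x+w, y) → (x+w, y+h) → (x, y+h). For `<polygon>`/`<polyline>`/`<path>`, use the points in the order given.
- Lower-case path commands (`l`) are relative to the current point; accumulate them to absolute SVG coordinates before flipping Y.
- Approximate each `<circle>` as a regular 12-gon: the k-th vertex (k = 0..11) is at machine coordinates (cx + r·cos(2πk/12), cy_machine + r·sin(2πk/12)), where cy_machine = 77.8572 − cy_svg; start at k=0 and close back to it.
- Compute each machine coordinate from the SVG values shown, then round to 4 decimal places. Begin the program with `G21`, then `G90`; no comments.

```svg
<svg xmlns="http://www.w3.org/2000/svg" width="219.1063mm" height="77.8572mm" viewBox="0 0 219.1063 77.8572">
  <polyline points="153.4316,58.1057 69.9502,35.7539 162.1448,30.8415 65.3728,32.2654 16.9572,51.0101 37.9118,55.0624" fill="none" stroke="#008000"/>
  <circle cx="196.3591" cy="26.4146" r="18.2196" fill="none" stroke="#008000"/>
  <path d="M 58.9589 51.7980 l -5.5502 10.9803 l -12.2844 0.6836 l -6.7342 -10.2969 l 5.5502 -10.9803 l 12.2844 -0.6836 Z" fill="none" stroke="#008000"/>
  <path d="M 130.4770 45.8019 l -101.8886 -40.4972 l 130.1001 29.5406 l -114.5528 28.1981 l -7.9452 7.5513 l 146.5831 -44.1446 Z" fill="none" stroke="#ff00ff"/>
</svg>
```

G21
G90
G00 X153.4316 Y19.7515
M3 S743
G1 X69.9502 Y42.1033 F1121
G1 X162.1448 Y47.0157 F1121
G1 X65.3728 Y45.5918 F1121
G1 X16.9572 Y26.8471 F1121
G1 X37.9118 Y22.7948 F1121
G00 X214.5787 Y51.4426
M3 S743
G1 X212.1377 Y60.5524 F1121
G1 X205.4689 Y67.2212 F1121
G1 X196.3591 Y69.6622 F1121
G1 X187.2493 Y67.2212 F1121
G1 X180.5805 Y60.5524 F1121
G1 X178.1395 Y51.4426 F1121
G1 X180.5805 Y42.3328 F1121
G1 X187.2493 Y35.6640 F1121
G1 X196.3591 Y33.2230 F1121
G1 X205.4689 Y35.6640 F1121
G1 X212.1377 Y42.3328 F1121
G1 X214.5787 Y51.4426 F1121
G00 X58.9589 Y26.0592
M3 S743
G1 X53.4087 Y15.0789 F1121
G1 X41.1243 Y14.3953 F1121
G1 X34.3901 Y24.6922 F1121
G1 X39.9403 Y35.6725 F1121
G1 X52.2247 Y36.3561 F1121
G1 X58.9589 Y26.0592 F1121
G00 X130.4770 Y32.0553
M3 S210
G1 X28.5884 Y72.5525 F2612
G1 X158.6885 Y43.0119 F2612
G1 X44.1357 Y14.8138 F2612
G1 X36.1905 Y7.2625 F2612
G1 X182.7736 Y51.4071 F2612
G1 X130.4770 Y32.0553 F2612
M5

Since the viewBox matches the mm dimensions, user units are millimetres directly. The only transform is the Y-flip y_m = 77.8572 − y_svg.

Shape 1 is a open polyline drawn with `<polyline>`. Its stroke #008000 means cut at S743, F1121. After flipping Y the toolpath is (153.4316,19.7515) → (69.9502,42.1033) → (162.1448,47.0157) → (65.3728,45.5918) → (16.9572,26.8471) → (37.9118,22.7948).

Shape 2 is a circle drawn with `<circle>`. Its stroke #008000 means cut at S743, F1121. After flipping Y the toolpath is (214.5787,51.4426) → (212.1377,60.5524) → (205.4689,67.2212) → (196.3591,69.6622) → (187.2493,67.2212) → (180.5805,60.5524) → (178.1395,51.4426) → (180.5805,42.3328) → (187.2493,35.6640) → (196.3591,33.2230) → (205.4689,35.6640) → (212.1377,42.3328) → (214.5787,51.4426), returning to the start.

Shape 3 is a regular polygon drawn with `<path>`. Its stroke #008000 means cut at S743, F1121. After flipping Y the toolpath is (58.9589,26.0592) → (53.4087,15.0789) → (41.1243,14.3953) → (34.3901,24.6922) → (39.9403,35.6725) → (52.2247,36.3561) → (58.9589,26.0592), returning to the start.

Shape 4 is a closed polygon drawn with `<path>`. Its stroke #ff00ff means engrave at S210, F2612. After flipping Y the toolpath is (130.4770,32.0553) → (28.5884,72.5525) → (158.6885,43.0119) → (44.1357,14.8138) → (36.1905,7.2625) → (182.7736,51.4071) → (130.4770,32.0553), returning to the start.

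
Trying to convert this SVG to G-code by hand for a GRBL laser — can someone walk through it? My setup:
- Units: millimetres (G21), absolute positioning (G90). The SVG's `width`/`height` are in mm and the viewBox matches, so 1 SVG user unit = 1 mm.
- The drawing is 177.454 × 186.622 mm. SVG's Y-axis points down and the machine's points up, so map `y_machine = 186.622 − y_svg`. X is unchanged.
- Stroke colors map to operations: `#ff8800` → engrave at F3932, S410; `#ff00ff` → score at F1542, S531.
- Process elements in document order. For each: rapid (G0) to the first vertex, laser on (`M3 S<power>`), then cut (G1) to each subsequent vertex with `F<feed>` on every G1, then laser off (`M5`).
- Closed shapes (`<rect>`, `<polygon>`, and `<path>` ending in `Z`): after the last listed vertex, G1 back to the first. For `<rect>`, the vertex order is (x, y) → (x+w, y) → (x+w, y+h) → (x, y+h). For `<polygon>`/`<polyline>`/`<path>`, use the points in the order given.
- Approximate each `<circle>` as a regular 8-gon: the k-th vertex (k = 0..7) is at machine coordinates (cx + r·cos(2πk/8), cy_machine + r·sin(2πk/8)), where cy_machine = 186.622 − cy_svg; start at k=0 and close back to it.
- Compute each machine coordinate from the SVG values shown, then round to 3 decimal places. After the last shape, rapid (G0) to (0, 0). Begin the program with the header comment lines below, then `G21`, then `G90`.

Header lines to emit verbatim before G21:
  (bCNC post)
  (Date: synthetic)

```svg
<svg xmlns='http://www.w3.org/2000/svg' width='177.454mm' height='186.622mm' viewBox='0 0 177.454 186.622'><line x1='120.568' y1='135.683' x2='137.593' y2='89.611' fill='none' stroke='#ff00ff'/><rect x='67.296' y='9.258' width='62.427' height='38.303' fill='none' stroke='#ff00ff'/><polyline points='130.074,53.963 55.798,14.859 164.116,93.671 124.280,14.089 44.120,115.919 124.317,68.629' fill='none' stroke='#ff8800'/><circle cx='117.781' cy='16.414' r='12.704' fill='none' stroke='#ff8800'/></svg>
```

1 u = 1 mm; y_m = 186.622 − y.

[1] `<line>` line segment, #ff00ff→score S531 F1542: (120.568,50.939) → (137.593,97.011)

[2] `<rect>` rectangle, #ff00ff→score S531 F1542: (67.296,177.364) → (129.723,177.364) → (129.723,139.061) → (67.296,139.061) → (67.296,177.364) (closed)

[3] `<polyline>` open polyline, #ff8800→engrave S410 F3932: (130.074,132.659) → (55.798,171.763) → (164.116,92.951) → (124.280,172.533) → (44.120,70.703) → (124.317,117.993)

[4] `<circle>` circle, #ff8800→engrave S410 F3932: (130.485,170.208) → (126.764,179.191) → (117.781,182.912) → (108.798,179.191) → (105.077,170.208) → (108.798,161.225) → (117.781,157.504) → (126.764,161.225) → (130.485,170.208) (closed)

(bCNC post)
(Date: synthetic)
G21
G90
G0 X120.568 Y50.939
M3 S531
G1 X137.593 Y97.011 F1542
M5
G0 X67.296 Y177.364
M3 S531
G1 X129.723 Y177.364 F1542
G1 X129.723 Y139.061 F1542
G1 X67.296 Y139.061 F1542
G1 X67.296 Y177.364 F1542
M5
G0 X130.074 Y132.659
M3 S410
G1 X55.798 Y171.763 F3932
G1 X164.116 Y92.951 F3932
G1 X124.280 Y172.533 F3932
G1 X44.120 Y70.703 F3932
G1 X124.317 Y117.993 F3932
M5
G0 X130.485 Y170.208
M3 S410
G1 X126.764 Y179.191 F3932
G1 X117.781 Y182.912 F3932
G1 X108.798 Y179.191 F3932
G1 X105.077 Y170.208 F3932
G1 X108.798 Y161.225 F3932
G1 X117.781 Y157.504 F3932
G1 X126.764 Y161.225 F3932
G1 X130.485 Y170.208 F3932
M5
G0 X0.000 Y0.000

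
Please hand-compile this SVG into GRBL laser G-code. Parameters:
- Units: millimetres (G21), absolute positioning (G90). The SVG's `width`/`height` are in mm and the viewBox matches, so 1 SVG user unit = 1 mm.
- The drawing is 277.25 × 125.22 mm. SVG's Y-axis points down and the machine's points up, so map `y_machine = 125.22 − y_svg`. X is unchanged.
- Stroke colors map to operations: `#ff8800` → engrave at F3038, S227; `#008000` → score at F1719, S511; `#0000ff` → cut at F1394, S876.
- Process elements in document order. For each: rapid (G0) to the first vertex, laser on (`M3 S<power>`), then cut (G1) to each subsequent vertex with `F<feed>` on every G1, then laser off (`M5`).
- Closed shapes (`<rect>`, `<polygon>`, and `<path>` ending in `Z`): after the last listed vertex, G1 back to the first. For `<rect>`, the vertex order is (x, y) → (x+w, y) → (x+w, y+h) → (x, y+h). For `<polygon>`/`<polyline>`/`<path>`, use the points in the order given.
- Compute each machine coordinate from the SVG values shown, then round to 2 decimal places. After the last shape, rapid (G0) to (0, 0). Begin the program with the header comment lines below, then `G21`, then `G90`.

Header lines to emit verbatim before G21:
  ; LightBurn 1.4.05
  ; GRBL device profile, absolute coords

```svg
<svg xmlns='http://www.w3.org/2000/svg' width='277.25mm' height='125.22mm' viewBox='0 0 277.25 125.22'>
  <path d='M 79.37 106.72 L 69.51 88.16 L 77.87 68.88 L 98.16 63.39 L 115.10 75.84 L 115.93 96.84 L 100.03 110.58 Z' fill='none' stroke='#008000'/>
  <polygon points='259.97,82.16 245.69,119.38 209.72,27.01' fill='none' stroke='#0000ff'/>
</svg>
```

; LightBurn 1.4.05
; GRBL device profile, absolute coords
G21
G90
G0 X79.37 Y18.50
M3 S511
G1 X69.51 Y37.06 F1719
G1 X77.87 Y56.34 F1719
G1 X98.16 Y61.83 F1719
G1 X115.10 Y49.38 F1719
G1 X115.93 Y28.38 F1719
G1 X100.03 Y14.64 F1719
G1 X79.37 Y18.50 F1719
M5
G0 X259.97 Y43.06
M3 S876
G1 X245.69 Y5.84 F1394
G1 X209.72 Y98.21 F1394
G1 X259.97 Y43.06 F1394
M5
G0 X0.00 Y0.00

1 u = 1 mm; y_m = 125.22 − y.

[1] `<path>` regular polygon, #008000→score S511 F1719: (79.37,18.50) → (69.51,37.06) → (77.87,56.34) → (98.16,61.83) → (115.10,49.38) → (115.93,28.38) → (100.03,14.64) → (79.37,18.50) (closed)

[2] `<polygon>` closed polygon, #0000ff→cut S876 F1394: (259.97,43.06) → (245.69,5.84) → (209.72,98.21) → (259.97,43.06) (closed)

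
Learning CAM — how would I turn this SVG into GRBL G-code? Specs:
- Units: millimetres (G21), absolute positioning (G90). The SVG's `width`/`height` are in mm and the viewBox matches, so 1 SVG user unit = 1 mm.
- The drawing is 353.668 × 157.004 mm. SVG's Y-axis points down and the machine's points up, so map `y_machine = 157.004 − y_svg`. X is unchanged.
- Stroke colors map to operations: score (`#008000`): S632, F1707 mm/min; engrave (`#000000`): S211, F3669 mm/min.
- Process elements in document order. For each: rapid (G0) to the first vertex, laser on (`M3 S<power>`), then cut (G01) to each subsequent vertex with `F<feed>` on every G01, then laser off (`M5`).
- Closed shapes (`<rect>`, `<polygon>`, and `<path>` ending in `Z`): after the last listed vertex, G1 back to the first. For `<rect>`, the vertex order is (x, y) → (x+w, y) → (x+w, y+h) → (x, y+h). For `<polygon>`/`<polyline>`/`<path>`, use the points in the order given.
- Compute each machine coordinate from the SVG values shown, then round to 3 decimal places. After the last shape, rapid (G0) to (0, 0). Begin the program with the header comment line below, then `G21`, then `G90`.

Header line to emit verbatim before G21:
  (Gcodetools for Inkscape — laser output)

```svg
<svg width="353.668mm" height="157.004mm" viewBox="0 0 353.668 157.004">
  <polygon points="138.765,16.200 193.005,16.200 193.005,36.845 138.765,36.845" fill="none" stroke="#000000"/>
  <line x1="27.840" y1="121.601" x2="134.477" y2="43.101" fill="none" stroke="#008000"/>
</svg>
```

(Gcodetools for Inkscape — laser output)
G21
G90
G0 X138.765 Y140.804
M3 S211
G01 X193.005 Y140.804 F3669
G01 X193.005 Y120.159 F3669
G01 X138.765 Y120.159 F3669
G01 X138.765 Y140.804 F3669
M5
G0 X27.840 Y35.403
M3 S632
G01 X134.477 Y113.903 F1707
M5
G0 X0.000 Y0.000

1 u = 1 mm; y_m = 157.004 − y.

[1] `<polygon>` rectangle, #000000→engrave S211 F3669: (138.765,140.804) → (193.005,140.804) → (193.005,120.159) → (138.765,120.159) → (138.765,140.804) (closed)

[2] `<line>` line segment, #008000→score S632 F1707: (27.840,35.403) → (134.477,113.903)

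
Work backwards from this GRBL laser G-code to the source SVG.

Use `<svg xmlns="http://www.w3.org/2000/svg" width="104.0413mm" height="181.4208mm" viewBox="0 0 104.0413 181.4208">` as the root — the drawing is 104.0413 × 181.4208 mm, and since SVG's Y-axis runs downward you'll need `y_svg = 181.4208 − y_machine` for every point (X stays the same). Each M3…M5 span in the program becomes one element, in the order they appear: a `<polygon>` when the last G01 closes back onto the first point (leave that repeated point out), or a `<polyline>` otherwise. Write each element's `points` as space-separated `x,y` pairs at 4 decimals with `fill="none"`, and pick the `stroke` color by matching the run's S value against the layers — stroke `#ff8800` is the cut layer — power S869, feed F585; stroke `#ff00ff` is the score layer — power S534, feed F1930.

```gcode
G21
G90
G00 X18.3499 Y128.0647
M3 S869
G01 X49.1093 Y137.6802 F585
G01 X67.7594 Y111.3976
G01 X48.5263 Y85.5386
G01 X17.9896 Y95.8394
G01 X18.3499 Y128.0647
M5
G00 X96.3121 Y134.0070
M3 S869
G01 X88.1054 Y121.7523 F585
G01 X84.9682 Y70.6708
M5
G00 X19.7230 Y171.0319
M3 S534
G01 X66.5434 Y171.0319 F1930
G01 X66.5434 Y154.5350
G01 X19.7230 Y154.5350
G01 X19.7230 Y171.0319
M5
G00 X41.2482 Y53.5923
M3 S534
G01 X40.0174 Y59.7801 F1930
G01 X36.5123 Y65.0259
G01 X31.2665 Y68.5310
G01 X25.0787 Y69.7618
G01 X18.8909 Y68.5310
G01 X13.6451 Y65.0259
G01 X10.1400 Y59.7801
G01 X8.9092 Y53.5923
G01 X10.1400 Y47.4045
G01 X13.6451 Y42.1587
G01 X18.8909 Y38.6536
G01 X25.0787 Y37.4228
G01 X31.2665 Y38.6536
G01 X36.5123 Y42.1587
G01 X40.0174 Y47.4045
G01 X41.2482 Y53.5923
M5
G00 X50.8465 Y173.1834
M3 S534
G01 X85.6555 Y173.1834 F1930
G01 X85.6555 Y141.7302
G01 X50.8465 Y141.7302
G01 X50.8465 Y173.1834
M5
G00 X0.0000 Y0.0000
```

<svg xmlns="http://www.w3.org/2000/svg" width="104.0413mm" height="181.4208mm" viewBox="0 0 104.0413 181.4208">
  <polygon points="18.3499,53.3561 49.1093,43.7406 67.7594,70.0232 48.5263,95.8822 17.9896,85.5814" fill="none" stroke="#ff8800"/>
  <polyline points="96.3121,47.4138 88.1054,59.6685 84.9682,110.7500" fill="none" stroke="#ff8800"/>
  <polygon points="19.7230,10.3889 66.5434,10.3889 66.5434,26.8858 19.7230,26.8858" fill="none" stroke="#ff00ff"/>
  <polygon points="41.2482,127.8285 40.0174,121.6407 36.5123,116.3949 31.2665,112.8898 25.0787,111.6590 18.8909,112.8898 13.6451,116.3949 10.1400,121.6407 8.9092,127.8285 10.1400,134.0163 13.6451,139.2621 18.8909,142.7672 25.0787,143.9980 31.2665,142.7672 36.5123,139.2621 40.0174,134.0163" fill="none" stroke="#ff00ff"/>
  <polygon points="50.8465,8.2374 85.6555,8.2374 85.6555,39.6906 50.8465,39.6906" fill="none" stroke="#ff00ff"/>
</svg>

Each laser-on run becomes one SVG element. Flip Y back into SVG space with y_svg = 181.4208 − y_machine.

Run 1: power S869 maps to stroke `#ff8800` (cut). The run returns to its start, so emit a `<polygon>` with points (Y-flipped): 18.3499,53.3561 49.1093,43.7406 67.7594,70.0232 48.5263,95.8822 17.9896,85.5814.

Run 2: the run's S869 means `#ff8800` (cut). The run is open, so emit a `<polyline>` with points (Y-flipped): 96.3121,47.4138 88.1054,59.6685 84.9682,110.7500.

Run 3: the run's S534 means `#ff00ff` (score). The run returns to its start, so emit a `<polygon>` with points (Y-flipped): 19.7230,10.3889 66.5434,10.3889 66.5434,26.8858 19.7230,26.8858.

Run 4: S534 ⇒ score layer `#ff00ff`. The run returns to its start, so emit a `<polygon>` with points (Y-flipped): 41.2482,127.8285 40.0174,121.6407 36.5123,116.3949 31.2665,112.8898 25.0787,111.6590 18.8909,112.8898 13.6451,116.3949 10.1400,121.6407 8.9092,127.8285 10.1400,134.0163 13.6451,139.2621 18.8909,142.7672 25.0787,143.9980 31.2665,142.7672 36.5123,139.2621 40.0174,134.0163.

Run 5: the run's S534 means `#ff00ff` (score). The run returns to its start, so emit a `<polygon>` with points (Y-flipped): 50.8465,8.2374 85.6555,8.2374 85.6555,39.6906 50.8465,39.6906.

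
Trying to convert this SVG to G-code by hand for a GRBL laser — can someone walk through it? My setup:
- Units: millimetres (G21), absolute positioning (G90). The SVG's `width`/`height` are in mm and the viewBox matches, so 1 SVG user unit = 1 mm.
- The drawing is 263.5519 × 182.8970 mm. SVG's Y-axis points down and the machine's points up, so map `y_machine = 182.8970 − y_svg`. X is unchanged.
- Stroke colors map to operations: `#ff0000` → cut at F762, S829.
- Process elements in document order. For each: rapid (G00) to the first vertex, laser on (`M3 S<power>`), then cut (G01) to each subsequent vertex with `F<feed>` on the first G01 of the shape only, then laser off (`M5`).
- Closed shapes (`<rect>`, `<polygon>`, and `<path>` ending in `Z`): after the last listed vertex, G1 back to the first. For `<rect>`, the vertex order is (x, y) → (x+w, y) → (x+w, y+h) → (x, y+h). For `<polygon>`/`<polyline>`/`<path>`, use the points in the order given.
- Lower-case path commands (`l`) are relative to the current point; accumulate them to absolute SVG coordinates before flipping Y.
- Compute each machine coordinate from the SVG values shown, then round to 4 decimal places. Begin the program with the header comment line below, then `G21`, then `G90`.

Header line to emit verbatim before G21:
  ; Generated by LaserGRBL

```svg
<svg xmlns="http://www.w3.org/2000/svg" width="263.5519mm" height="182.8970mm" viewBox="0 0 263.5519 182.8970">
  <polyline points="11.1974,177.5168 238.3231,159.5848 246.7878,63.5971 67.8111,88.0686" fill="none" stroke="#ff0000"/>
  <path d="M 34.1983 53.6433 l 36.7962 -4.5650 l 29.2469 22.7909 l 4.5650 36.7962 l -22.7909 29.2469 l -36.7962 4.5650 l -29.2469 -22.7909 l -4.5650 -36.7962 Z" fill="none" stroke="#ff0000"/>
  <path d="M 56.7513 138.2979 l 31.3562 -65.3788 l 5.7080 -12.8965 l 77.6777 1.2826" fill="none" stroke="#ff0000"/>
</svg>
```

; Generated by LaserGRBL
G21
G90
G00 X11.1974 Y5.3802
M3 S829
G01 X238.3231 Y23.3122 F762
G01 X246.7878 Y119.2999
G01 X67.8111 Y94.8284
M5
G00 X34.1983 Y129.2537
M3 S829
G01 X70.9945 Y133.8187 F762
G01 X100.2414 Y111.0278
G01 X104.8064 Y74.2316
G01 X82.0155 Y44.9847
G01 X45.2193 Y40.4197
G01 X15.9724 Y63.2106
G01 X11.4074 Y100.0068
G01 X34.1983 Y129.2537
M5
G00 X56.7513 Y44.5991
M3 S829
G01 X88.1075 Y109.9779 F762
G01 X93.8155 Y122.8744
G01 X171.4932 Y121.5918
M5

1 u = 1 mm; y_m = 182.8970 − y.

[1] `<polyline>` open polyline, #ff0000→cut S829 F762: (11.1974,5.3802) → (238.3231,23.3122) → (246.7878,119.2999) → (67.8111,94.8284)

[2] `<path>` regular polygon, #ff0000→cut S829 F762: (34.1983,129.2537) → (70.9945,133.8187) → (100.2414,111.0278) → (104.8064,74.2316) → (82.0155,44.9847) → (45.2193,40.4197) → (15.9724,63.2106) → (11.4074,100.0068) → (34.1983,129.2537) (closed)

[3] `<path>` open polyline, #ff0000→cut S829 F762: (56.7513,44.5991) → (88.1075,109.9779) → (93.8155,122.8744) → (171.4932,121.5918)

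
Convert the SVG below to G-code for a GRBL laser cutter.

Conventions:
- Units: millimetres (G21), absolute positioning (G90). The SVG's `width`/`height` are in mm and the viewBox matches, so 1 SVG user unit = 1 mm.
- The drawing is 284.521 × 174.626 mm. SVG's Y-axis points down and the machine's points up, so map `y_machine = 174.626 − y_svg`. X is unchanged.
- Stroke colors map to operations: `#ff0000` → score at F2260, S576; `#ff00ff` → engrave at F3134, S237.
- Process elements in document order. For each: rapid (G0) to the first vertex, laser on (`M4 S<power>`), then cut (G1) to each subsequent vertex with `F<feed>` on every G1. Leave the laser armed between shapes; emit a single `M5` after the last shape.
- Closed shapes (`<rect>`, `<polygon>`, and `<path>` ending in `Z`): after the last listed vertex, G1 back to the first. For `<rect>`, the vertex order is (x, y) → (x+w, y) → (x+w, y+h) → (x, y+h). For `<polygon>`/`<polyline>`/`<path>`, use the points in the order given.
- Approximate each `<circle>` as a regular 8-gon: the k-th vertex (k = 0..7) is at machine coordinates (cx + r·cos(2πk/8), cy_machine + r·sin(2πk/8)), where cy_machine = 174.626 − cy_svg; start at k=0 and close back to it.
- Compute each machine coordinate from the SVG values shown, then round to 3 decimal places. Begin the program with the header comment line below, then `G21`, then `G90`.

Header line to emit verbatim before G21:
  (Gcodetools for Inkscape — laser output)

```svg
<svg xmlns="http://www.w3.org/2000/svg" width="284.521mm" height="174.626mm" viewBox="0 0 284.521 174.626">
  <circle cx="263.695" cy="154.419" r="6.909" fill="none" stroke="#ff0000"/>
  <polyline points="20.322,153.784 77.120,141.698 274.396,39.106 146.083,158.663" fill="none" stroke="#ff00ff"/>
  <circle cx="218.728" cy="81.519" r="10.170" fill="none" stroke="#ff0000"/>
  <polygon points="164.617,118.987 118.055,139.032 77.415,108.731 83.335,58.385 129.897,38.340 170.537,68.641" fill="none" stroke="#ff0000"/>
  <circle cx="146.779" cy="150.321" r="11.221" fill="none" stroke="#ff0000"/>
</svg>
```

(Gcodetools for Inkscape — laser output)
G21
G90
G0 X270.604 Y20.207
M4 S576
G1 X268.580 Y25.092 F2260
G1 X263.695 Y27.116 F2260
G1 X258.810 Y25.092 F2260
G1 X256.786 Y20.207 F2260
G1 X258.810 Y15.322 F2260
G1 X263.695 Y13.298 F2260
G1 X268.580 Y15.322 F2260
G1 X270.604 Y20.207 F2260
G0 X20.322 Y20.842
M4 S237
G1 X77.120 Y32.928 F3134
G1 X274.396 Y135.520 F3134
G1 X146.083 Y15.963 F3134
G0 X228.898 Y93.107
M4 S576
G1 X225.919 Y100.298 F2260
G1 X218.728 Y103.277 F2260
G1 X211.537 Y100.298 F2260
G1 X208.558 Y93.107 F2260
G1 X211.537 Y85.916 F2260
G1 X218.728 Y82.937 F2260
G1 X225.919 Y85.916 F2260
G1 X228.898 Y93.107 F2260
G0 X164.617 Y55.639
M4 S576
G1 X118.055 Y35.594 F2260
G1 X77.415 Y65.895 F2260
G1 X83.335 Y116.241 F2260
G1 X129.897 Y136.286 F2260
G1 X170.537 Y105.985 F2260
G1 X164.617 Y55.639 F2260
G0 X158.000 Y24.305
M4 S576
G1 X154.713 Y32.239 F2260
G1 X146.779 Y35.526 F2260
G1 X138.845 Y32.239 F2260
G1 X135.558 Y24.305 F2260
G1 X138.845 Y16.371 F2260
G1 X146.779 Y13.084 F2260
G1 X154.713 Y16.371 F2260
G1 X158.000 Y24.305 F2260
M5

Since the viewBox matches the mm dimensions, user units are millimetres directly. The only transform is the Y-flip y_m = 174.626 − y_svg.

Shape 1 is a circle drawn with `<circle>`. Its stroke #ff0000 means score at S576, F2260. After flipping Y the toolpath is (270.604,20.207) → (268.580,25.092) → (263.695,27.116) → (258.810,25.092) → (256.786,20.207) → (258.810,15.322) → (263.695,13.298) → (268.580,15.322) → (270.604,20.207), returning to the start.

Shape 2 is a open polyline drawn with `<polyline>`. Its stroke #ff00ff means engrave at S237, F3134. After flipping Y the toolpath is (20.322,20.842) → (77.120,32.928) → (274.396,135.520) → (146.083,15.963).

Shape 3 is a circle drawn with `<circle>`. Its stroke #ff0000 means score at S576, F2260. After flipping Y the toolpath is (228.898,93.107) → (225.919,100.298) → (218.728,103.277) → (211.537,100.298) → (208.558,93.107) → (211.537,85.916) → (218.728,82.937) → (225.919,85.916) → (228.898,93.107), returning to the start.

Shape 4 is a regular polygon drawn with `<polygon>`. Its stroke #ff0000 means score at S576, F2260. After flipping Y the toolpath is (164.617,55.639) → (118.055,35.594) → (77.415,65.895) → (83.335,116.241) → (129.897,136.286) → (170.537,105.985) → (164.617,55.639), returning to the start.

Shape 5 is a circle drawn with `<circle>`. Its stroke #ff0000 means score at S576, F2260. After flipping Y the toolpath is (158.000,24.305) → (154.713,32.239) → (146.779,35.526) → (138.845,32.239) → (135.558,24.305) → (138.845,16.371) → (146.779,13.084) → (154.713,16.371) → (158.000,24.305), returning to the start.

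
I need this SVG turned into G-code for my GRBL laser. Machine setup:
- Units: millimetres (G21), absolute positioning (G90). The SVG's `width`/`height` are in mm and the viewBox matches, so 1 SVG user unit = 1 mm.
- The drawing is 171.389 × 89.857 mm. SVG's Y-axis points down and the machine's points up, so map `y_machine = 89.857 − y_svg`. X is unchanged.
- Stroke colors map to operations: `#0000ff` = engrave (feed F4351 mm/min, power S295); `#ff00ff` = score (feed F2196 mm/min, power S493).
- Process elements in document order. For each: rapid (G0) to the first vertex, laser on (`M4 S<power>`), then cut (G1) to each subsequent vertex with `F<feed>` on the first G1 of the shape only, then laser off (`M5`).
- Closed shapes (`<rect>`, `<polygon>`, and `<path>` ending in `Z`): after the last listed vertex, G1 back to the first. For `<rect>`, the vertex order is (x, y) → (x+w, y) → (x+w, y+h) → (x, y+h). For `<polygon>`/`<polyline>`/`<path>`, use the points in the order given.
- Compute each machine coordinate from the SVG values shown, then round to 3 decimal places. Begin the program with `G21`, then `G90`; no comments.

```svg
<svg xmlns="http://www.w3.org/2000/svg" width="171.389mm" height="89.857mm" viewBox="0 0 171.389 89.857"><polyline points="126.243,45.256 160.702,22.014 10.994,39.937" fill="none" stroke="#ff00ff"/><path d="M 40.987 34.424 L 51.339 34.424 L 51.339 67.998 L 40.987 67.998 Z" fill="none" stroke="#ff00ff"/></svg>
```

G21
G90
G0 X126.243 Y44.601
M4 S493
G1 X160.702 Y67.843 F2196
G1 X10.994 Y49.920
M5
G0 X40.987 Y55.433
M4 S493
G1 X51.339 Y55.433 F2196
G1 X51.339 Y21.859
G1 X40.987 Y21.859
G1 X40.987 Y55.433
M5

Since the viewBox matches the mm dimensions, user units are millimetres directly. The only transform is the Y-flip y_m = 89.857 − y_svg.

Shape 1 is a open polyline drawn with `<polyline>`. Its stroke #ff00ff means score at S493, F2196. After flipping Y the toolpath is (126.243,44.601) → (160.702,67.843) → (10.994,49.920).

Shape 2 is a rectangle drawn with `<path>`. Its stroke #ff00ff means score at S493, F2196. After flipping Y the toolpath is (40.987,55.433) → (51.339,55.433) → (51.339,21.859) → (40.987,21.859) → (40.987,55.433), returning to the start.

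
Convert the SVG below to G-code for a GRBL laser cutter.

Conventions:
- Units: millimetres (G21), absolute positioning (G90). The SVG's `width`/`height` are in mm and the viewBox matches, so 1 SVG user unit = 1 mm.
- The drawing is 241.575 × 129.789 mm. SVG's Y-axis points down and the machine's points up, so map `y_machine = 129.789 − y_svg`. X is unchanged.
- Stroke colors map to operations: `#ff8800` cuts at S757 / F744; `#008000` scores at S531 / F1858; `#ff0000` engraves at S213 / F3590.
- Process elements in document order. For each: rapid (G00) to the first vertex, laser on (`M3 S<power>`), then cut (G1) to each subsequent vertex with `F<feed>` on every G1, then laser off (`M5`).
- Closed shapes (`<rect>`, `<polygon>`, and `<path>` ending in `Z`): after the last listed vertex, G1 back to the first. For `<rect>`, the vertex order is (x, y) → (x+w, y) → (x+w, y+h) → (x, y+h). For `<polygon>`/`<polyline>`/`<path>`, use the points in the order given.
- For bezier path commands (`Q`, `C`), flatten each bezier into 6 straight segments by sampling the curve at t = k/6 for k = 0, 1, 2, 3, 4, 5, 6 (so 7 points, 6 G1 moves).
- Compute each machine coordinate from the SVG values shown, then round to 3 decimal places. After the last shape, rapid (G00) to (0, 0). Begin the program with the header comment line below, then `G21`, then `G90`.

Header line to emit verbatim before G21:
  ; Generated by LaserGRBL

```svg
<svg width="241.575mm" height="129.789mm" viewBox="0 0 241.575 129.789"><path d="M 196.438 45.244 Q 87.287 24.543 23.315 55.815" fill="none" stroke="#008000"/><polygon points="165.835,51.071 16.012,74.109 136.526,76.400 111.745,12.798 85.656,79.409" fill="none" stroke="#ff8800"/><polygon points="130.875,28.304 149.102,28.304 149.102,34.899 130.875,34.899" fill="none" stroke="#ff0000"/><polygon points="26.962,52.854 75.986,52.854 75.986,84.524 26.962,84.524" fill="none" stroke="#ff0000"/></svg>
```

; Generated by LaserGRBL
G21
G90
G00 X196.438 Y84.545
M3 S531
G1 X161.309 Y90.002 F1858
G1 X128.691 Y92.571 F1858
G1 X98.582 Y92.253 F1858
G1 X70.983 Y89.047 F1858
G1 X45.894 Y82.954 F1858
G1 X23.315 Y73.974 F1858
M5
G00 X165.835 Y78.718
M3 S757
G1 X16.012 Y55.680 F744
G1 X136.526 Y53.389 F744
G1 X111.745 Y116.991 F744
G1 X85.656 Y50.380 F744
G1 X165.835 Y78.718 F744
M5
G00 X130.875 Y101.485
M3 S213
G1 X149.102 Y101.485 F3590
G1 X149.102 Y94.890 F3590
G1 X130.875 Y94.890 F3590
G1 X130.875 Y101.485 F3590
M5
G00 X26.962 Y76.935
M3 S213
G1 X75.986 Y76.935 F3590
G1 X75.986 Y45.265 F3590
G1 X26.962 Y45.265 F3590
G1 X26.962 Y76.935 F3590
M5
G00 X0.000 Y0.000

Since the viewBox matches the mm dimensions, user units are millimetres directly. The only transform is the Y-flip y_m = 129.789 − y_svg.

Shape 1 is a quadratic bezier drawn with `<path>`. Its stroke #008000 means score at S531, F1858. After flipping Y the toolpath is (196.438,84.545) → (161.309,90.002) → (128.691,92.571) → (98.582,92.253) → (70.983,89.047) → (45.894,82.954) → (23.315,73.974).

Shape 2 is a closed polygon drawn with `<polygon>`. Its stroke #ff8800 means cut at S757, F744. After flipping Y the toolpath is (165.835,78.718) → (16.012,55.680) → (136.526,53.389) → (111.745,116.991) → (85.656,50.380) → (165.835,78.718), returning to the start.

Shape 3 is a rectangle drawn with `<polygon>`. Its stroke #ff0000 means engrave at S213, F3590. After flipping Y the toolpath is (130.875,101.485) → (149.102,101.485) → (149.102,94.890) → (130.875,94.890) → (130.875,101.485), returning to the start.

Shape 4 is a rectangle drawn with `<polygon>`. Its stroke #ff0000 means engrave at S213, F3590. After flipping Y the toolpath is (26.962,76.935) → (75.986,76.935) → (75.986,45.265) → (26.962,45.265) → (26.962,76.935), returning to the start.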